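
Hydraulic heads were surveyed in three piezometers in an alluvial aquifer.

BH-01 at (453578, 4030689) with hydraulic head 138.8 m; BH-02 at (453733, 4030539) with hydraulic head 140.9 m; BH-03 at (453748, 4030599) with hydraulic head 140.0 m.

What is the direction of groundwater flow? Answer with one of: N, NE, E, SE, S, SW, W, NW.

N

Differences from BH-01: to BH-02 (Δx, Δy, Δh) = (155, -150, +2.1); to BH-03 = (170, -90, +1.2).
Solve a·Δx + b·Δy = Δh: det = 155·(-90) − 170·(-150) = 11550.
∂h/∂x = [(+2.1)·(-90) − (+1.2)·(-150)] / 11550 = -0.0007792
∂h/∂y = [155·(+1.2) − 170·(+2.1)] / 11550 = -0.01481
Flow = −∇h = (+0.0007792 east, +0.01481 north), which points north.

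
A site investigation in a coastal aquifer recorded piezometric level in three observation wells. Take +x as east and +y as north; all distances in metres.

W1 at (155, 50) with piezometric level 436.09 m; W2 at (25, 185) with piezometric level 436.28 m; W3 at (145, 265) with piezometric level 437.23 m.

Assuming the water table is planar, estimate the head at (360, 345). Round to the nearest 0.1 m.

With h = a·x + b·y + c and W1 as origin, the differences give:
  (-130)·a + 135·b = +0.19
  (-10)·a + 215·b = +1.14
Eliminate b (×215 and ×135, subtract): -26600·a = -113.050 → a = ∂h/∂x = +0.004250
Back-substitute: b = ∂h/∂y = +0.005500.
h(360, 345) = 436.09 + (+0.004250)·(205) + (+0.005500)·(295) = 436.09 +0.871 +1.623 = 438.584 m.

438.6 m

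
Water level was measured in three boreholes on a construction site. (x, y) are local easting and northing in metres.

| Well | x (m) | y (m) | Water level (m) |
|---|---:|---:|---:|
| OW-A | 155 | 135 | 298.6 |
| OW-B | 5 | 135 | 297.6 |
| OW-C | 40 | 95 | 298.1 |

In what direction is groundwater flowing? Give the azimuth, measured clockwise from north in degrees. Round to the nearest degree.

315°

Differences from OW-A: to OW-B (Δx, Δy, Δh) = (-150, 0, -1.0); to OW-C = (-115, -40, -0.5).
Determinant of the coordinate differences = (-150)·(-40) − (-115)·0 = 6000.
∂h/∂x = [(-1.0)·(-40) − (-0.5)·0] / 6000 = +0.006667
∂h/∂y = [(-150)·(-0.5) − (-115)·(-1.0)] / 6000 = -0.006667
Flow direction (−∇h) has components (-0.006667 E, +0.006667 N).
Azimuth = atan2(E, N) = atan2(-0.006667, +0.006667) = 315.0° ≈ 315°.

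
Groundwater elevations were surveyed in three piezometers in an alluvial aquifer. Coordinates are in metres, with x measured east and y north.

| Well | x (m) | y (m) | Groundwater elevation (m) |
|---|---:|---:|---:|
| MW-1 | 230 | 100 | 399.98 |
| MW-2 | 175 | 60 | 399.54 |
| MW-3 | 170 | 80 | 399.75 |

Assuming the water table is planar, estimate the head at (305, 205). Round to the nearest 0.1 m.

Taking MW-1 as reference: MW-2−MW-1 = (-55, -40, -0.44); MW-3−MW-1 = (-60, -20, -0.23).
Determinant of the coordinate differences = (-55)·(-20) − (-60)·(-40) = -1300.
∂h/∂x = [(-0.44)·(-20) − (-0.23)·(-40)] / -1300 = +0.0003077
∂h/∂y = [(-55)·(-0.23) − (-60)·(-0.44)] / -1300 = +0.01058
h(305, 205) = 399.98 + (+0.0003077)·(75) + (+0.01058)·(105) = 399.98 +0.023 +1.111 = 401.114 m.

401.1 m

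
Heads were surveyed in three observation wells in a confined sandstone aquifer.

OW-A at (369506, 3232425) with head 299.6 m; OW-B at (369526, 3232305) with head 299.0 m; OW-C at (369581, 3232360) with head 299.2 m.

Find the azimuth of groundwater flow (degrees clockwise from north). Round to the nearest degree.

Taking OW-A as reference: OW-B−OW-A = (20, -120, -0.6); OW-C−OW-A = (75, -65, -0.4).
Solve a·Δx + b·Δy = Δh: det = 20·(-65) − 75·(-120) = 7700.
∂h/∂x = [(-0.6)·(-65) − (-0.4)·(-120)] / 7700 = -0.001169
∂h/∂y = [20·(-0.4) − 75·(-0.6)] / 7700 = +0.004805
Flow direction (−∇h) has components (+0.001169 E, -0.004805 N).
Azimuth = atan2(E, N) = atan2(+0.001169, -0.004805) = 166.3° ≈ 166°.

166°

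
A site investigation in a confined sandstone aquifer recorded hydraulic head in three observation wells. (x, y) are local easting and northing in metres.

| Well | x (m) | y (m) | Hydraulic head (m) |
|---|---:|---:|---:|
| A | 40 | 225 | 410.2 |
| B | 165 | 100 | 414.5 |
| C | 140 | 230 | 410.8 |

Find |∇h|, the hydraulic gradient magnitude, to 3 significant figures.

Differences from A: to B (Δx, Δy, Δh) = (125, -125, +4.3); to C = (100, 5, +0.6).
Determinant of the coordinate differences = 125·5 − 100·(-125) = 13125.
∂h/∂x = [(+4.3)·5 − (+0.6)·(-125)] / 13125 = +0.007352
∂h/∂y = [125·(+0.6) − 100·(+4.3)] / 13125 = -0.02705
|∇h| = √(0.007352² + -0.02705²) = 0.02803

0.0280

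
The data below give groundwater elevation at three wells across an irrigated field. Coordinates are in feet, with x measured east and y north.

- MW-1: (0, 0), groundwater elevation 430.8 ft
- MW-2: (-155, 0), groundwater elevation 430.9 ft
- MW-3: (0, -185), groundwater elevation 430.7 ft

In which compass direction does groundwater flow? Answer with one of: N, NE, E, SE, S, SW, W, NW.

∂h/∂x = (430.9 − 430.8) / (-155 − 0) = -0.0006452
∂h/∂y = (430.7 − 430.8) / (-185 − 0) = +0.0005405
Flow = −∇h = (+0.0006452 east, -0.0005405 north), which points southeast.

SE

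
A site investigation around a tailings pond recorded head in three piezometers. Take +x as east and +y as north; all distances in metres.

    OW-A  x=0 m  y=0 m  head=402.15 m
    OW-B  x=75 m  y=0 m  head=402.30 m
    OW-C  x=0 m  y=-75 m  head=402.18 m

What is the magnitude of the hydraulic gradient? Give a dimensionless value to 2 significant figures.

0.0020

∂h/∂x = (402.30 − 402.15) / (75 − 0) = +0.002000
∂h/∂y = (402.18 − 402.15) / (-75 − 0) = -0.0004000
|∇h| = √(0.002000² + -0.0004000²) = 0.00204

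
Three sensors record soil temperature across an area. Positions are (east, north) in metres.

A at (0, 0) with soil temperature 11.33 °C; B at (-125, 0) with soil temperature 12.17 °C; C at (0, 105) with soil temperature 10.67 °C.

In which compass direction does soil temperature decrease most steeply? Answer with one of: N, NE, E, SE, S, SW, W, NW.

∂T/∂x = (12.17 − 11.33) / (-125 − 0) = -0.006720
∂T/∂y = (10.67 − 11.33) / (105 − 0) = -0.006286
Steepest decrease is along −∇f = (+0.006720 E, +0.006286 N) → northeast.

NE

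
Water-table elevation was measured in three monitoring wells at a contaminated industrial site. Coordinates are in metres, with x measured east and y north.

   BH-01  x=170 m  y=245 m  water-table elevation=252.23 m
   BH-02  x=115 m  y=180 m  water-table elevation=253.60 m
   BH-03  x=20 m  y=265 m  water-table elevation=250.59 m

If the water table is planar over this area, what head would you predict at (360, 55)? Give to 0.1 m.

258.8 m

With h = a·x + b·y + c and BH-01 as origin, the differences give:
  (-55)·a + (-65)·b = +1.37
  (-150)·a + 20·b = -1.64
Eliminate b (×20 and ×(-65), subtract): -10850·a = -79.200 → a = ∂h/∂x = +0.007300
Back-substitute: b = ∂h/∂y = -0.02725.
h(360, 55) = 252.23 + (+0.007300)·(190) + (-0.02725)·(-190) = 252.23 +1.387 +5.178 = 258.795 m.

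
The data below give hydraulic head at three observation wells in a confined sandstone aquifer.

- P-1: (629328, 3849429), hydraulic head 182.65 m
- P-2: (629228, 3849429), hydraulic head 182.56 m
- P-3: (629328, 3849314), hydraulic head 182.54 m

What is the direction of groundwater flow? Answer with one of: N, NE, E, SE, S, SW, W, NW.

∂h/∂x = (182.56 − 182.65) / (629228 − 629328) = +0.0009000
∂h/∂y = (182.54 − 182.65) / (3849314 − 3849429) = +0.0009565
Flow = −∇h = (-0.0009000 east, -0.0009565 north), which points southwest.

SW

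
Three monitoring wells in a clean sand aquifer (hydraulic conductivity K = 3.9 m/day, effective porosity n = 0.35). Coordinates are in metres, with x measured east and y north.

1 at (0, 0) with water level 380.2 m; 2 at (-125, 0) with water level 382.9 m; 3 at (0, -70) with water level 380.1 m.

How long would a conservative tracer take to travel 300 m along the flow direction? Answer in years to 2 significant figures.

3.4 years

∂h/∂x = (382.9 − 380.2) / (-125 − 0) = -0.02160
∂h/∂y = (380.1 − 380.2) / (-70 − 0) = +0.001429
|∇h| = √(-0.02160² + 0.001429²) = 0.02165
Seepage velocity v = K·i/n = 3.9 × 0.02165 / 0.35 = 0.2412 m/day.
t = 300 / 0.2412 = 1244 days = 3.41 years.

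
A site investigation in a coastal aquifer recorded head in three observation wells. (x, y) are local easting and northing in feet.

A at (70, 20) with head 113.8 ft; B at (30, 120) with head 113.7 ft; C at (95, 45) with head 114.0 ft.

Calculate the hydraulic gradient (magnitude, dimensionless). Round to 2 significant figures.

With h = a·x + b·y + c and A as origin, the differences give:
  (-40)·a + 100·b = -0.1
  25·a + 25·b = +0.2
Eliminate b (×25 and ×100, subtract): -3500·a = -22.50 → a = ∂h/∂x = +0.006429
Back-substitute: b = ∂h/∂y = +0.001571.
|∇h| = √(0.006429² + 0.001571²) = 0.006618

0.0066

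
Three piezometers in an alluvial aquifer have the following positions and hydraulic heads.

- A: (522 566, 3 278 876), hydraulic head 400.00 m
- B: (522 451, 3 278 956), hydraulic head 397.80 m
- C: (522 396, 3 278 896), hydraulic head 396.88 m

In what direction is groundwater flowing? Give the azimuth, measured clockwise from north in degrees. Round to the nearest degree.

Taking A as reference: B−A = (-115, 80, -2.20); C−A = (-170, 20, -3.12).
Solve a·Δx + b·Δy = Δh: det = (-115)·20 − (-170)·80 = 11300.
∂h/∂x = [(-2.20)·20 − (-3.12)·80] / 11300 = +0.01819
∂h/∂y = [(-115)·(-3.12) − (-170)·(-2.20)] / 11300 = -0.001345
Flow direction (−∇h) has components (-0.01819 E, +0.001345 N).
Azimuth = atan2(E, N) = atan2(-0.01819, +0.001345) = 274.2° ≈ 274°.

274°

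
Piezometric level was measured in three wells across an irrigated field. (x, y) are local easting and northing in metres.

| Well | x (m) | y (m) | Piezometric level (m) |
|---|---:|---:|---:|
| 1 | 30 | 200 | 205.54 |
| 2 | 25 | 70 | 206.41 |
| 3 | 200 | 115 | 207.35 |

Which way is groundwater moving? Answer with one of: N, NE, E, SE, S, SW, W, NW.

Three-point gradient (reference 1): Δ to 2 = (-5, -130, +0.87), Δ to 3 = (170, -85, +1.81).
∂h/∂x = +0.007163, ∂h/∂y = -0.006968 (det = 22525).
Flow = −∇h = (-0.007163 east, +0.006968 north), which points northwest.

NW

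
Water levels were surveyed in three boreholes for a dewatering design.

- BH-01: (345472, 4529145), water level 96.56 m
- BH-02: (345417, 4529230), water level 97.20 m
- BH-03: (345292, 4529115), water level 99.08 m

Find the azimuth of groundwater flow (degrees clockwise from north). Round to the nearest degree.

Taking BH-01 as reference: BH-02−BH-01 = (-55, 85, +0.64); BH-03−BH-01 = (-180, -30, +2.52).
Determinant of the coordinate differences = (-55)·(-30) − (-180)·85 = 16950.
∂h/∂x = [(+0.64)·(-30) − (+2.52)·85] / 16950 = -0.01377
∂h/∂y = [(-55)·(+2.52) − (-180)·(+0.64)] / 16950 = -0.001381
Flow direction (−∇h) has components (+0.01377 E, +0.001381 N).
Azimuth = atan2(E, N) = atan2(+0.01377, +0.001381) = 84.3° ≈ 084°.

084°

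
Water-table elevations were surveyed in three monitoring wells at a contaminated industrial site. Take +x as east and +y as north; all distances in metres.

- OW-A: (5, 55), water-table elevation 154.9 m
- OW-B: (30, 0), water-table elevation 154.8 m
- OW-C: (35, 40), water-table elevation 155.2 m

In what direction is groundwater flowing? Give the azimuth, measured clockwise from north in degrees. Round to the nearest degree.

240°

Three-point gradient (reference OW-A): Δ to OW-B = (25, -55, -0.1), Δ to OW-C = (30, -15, +0.3).
∂h/∂x = +0.01412, ∂h/∂y = +0.008235 (det = 1275).
Flow direction (−∇h) has components (-0.01412 E, -0.008235 N).
Azimuth = atan2(E, N) = atan2(-0.01412, -0.008235) = 239.7° ≈ 240°.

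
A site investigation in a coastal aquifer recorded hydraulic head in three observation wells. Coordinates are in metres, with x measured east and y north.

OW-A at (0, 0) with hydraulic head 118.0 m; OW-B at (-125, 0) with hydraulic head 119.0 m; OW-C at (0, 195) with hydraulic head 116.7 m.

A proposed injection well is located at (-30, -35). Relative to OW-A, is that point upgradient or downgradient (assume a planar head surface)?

∂h/∂x = (119.0 − 118.0) / (-125 − 0) = -0.008000
∂h/∂y = (116.7 − 118.0) / (195 − 0) = -0.006667
Head at (-30, -35) = 118.0 + (-0.008000)·(-30) + (-0.006667)·(-35) = 118.47 m.
That is higher than the 118.0 m at OW-A, so the point is upgradient.

upgradient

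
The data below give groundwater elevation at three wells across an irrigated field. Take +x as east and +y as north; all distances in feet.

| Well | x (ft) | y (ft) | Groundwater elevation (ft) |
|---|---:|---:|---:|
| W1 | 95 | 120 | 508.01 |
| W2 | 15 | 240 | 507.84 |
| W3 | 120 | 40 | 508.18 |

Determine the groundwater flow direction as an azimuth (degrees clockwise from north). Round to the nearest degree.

036°

Taking W1 as reference: W2−W1 = (-80, 120, -0.17); W3−W1 = (25, -80, +0.17).
Determinant of the coordinate differences = (-80)·(-80) − 25·120 = 3400.
∂h/∂x = [(-0.17)·(-80) − (+0.17)·120] / 3400 = -0.002000
∂h/∂y = [(-80)·(+0.17) − 25·(-0.17)] / 3400 = -0.002750
Flow direction (−∇h) has components (+0.002000 E, +0.002750 N).
Azimuth = atan2(E, N) = atan2(+0.002000, +0.002750) = 36.0° ≈ 036°.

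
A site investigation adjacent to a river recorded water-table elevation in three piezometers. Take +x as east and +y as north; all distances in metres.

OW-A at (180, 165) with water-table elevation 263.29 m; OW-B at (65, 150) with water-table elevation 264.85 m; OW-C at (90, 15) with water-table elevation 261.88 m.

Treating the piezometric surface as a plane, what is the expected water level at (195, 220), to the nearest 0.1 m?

264.1 m

Taking OW-A as reference: OW-B−OW-A = (-115, -15, +1.56); OW-C−OW-A = (-90, -150, -1.41).
Solve a·Δx + b·Δy = Δh: det = (-115)·(-150) − (-90)·(-15) = 15900.
∂h/∂x = [(+1.56)·(-150) − (-1.41)·(-15)] / 15900 = -0.01605
∂h/∂y = [(-115)·(-1.41) − (-90)·(+1.56)] / 15900 = +0.01903
h(195, 220) = 263.29 + (-0.01605)·(15) + (+0.01903)·(55) = 263.29 -0.241 +1.047 = 264.096 m.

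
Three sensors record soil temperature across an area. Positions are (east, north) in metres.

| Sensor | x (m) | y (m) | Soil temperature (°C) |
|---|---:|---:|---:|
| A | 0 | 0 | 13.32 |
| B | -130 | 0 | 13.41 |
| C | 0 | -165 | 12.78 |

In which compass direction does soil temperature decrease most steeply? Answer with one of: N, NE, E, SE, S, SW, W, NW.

S

∂T/∂x = (13.41 − 13.32) / (-130 − 0) = -0.0006923
∂T/∂y = (12.78 − 13.32) / (-165 − 0) = +0.003273
Steepest decrease is along −∇f = (+0.0006923 E, -0.003273 N) → south.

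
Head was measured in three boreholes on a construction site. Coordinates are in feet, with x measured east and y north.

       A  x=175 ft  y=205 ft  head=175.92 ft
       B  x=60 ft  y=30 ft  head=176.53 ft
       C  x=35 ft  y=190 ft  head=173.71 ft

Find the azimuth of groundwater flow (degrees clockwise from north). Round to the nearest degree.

Three-point gradient (reference A): Δ to B = (-115, -175, +0.61), Δ to C = (-140, -15, -2.21).
∂h/∂x = +0.01738, ∂h/∂y = -0.01491 (det = -22775).
Flow direction (−∇h) has components (-0.01738 E, +0.01491 N).
Azimuth = atan2(E, N) = atan2(-0.01738, +0.01491) = 310.6° ≈ 311°.

311°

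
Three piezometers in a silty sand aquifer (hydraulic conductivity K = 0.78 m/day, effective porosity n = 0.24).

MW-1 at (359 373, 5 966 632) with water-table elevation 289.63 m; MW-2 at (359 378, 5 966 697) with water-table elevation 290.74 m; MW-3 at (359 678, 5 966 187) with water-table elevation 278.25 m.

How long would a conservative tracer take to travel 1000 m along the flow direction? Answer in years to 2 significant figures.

40 years

Three-point gradient (reference MW-1): Δ to MW-2 = (5, 65, +1.11), Δ to MW-3 = (305, -445, -11.38).
∂h/∂x = -0.01115, ∂h/∂y = +0.01793 (det = -22050).
|∇h| = √(-0.01115² + 0.01793²) = 0.02111
Seepage velocity v = K·i/n = 0.78 × 0.02111 / 0.24 = 0.06861 m/day.
t = 1000 / 0.06861 = 1.458e+04 days = 39.9 years.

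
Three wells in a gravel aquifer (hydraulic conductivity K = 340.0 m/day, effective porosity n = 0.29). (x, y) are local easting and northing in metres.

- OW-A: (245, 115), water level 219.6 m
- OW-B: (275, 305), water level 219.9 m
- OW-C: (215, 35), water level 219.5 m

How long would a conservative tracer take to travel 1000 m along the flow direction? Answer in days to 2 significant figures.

Taking OW-A as reference: OW-B−OW-A = (30, 190, +0.3); OW-C−OW-A = (-30, -80, -0.1).
Solve a·Δx + b·Δy = Δh: det = 30·(-80) − (-30)·190 = 3300.
∂h/∂x = [(+0.3)·(-80) − (-0.1)·190] / 3300 = -0.001515
∂h/∂y = [30·(-0.1) − (-30)·(+0.3)] / 3300 = +0.001818
|∇h| = √(-0.001515² + 0.001818²) = 0.002367
Seepage velocity v = K·i/n = 340.0 × 0.002367 / 0.29 = 2.775 m/day.
t = 1000 / 2.775 = 360.4 days.

360 days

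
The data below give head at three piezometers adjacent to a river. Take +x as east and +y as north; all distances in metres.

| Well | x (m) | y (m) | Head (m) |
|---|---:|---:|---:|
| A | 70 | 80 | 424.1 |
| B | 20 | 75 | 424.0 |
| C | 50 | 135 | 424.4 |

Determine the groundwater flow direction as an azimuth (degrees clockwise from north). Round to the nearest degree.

Taking A as reference: B−A = (-50, -5, -0.1); C−A = (-20, 55, +0.3).
Determinant of the coordinate differences = (-50)·55 − (-20)·(-5) = -2850.
∂h/∂x = [(-0.1)·55 − (+0.3)·(-5)] / -2850 = +0.001404
∂h/∂y = [(-50)·(+0.3) − (-20)·(-0.1)] / -2850 = +0.005965
Flow direction (−∇h) has components (-0.001404 E, -0.005965 N).
Azimuth = atan2(E, N) = atan2(-0.001404, -0.005965) = 193.2° ≈ 193°.

193°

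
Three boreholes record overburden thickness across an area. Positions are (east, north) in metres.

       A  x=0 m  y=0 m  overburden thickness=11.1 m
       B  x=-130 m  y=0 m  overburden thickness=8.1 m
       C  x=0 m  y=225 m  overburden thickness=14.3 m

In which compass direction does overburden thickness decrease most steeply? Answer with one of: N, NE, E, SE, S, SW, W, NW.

∂d/∂x = (8.1 − 11.1) / (-130 − 0) = +0.02308
∂d/∂y = (14.3 − 11.1) / (225 − 0) = +0.01422
Steepest decrease is along −∇f = (-0.02308 E, -0.01422 N) → southwest.

SW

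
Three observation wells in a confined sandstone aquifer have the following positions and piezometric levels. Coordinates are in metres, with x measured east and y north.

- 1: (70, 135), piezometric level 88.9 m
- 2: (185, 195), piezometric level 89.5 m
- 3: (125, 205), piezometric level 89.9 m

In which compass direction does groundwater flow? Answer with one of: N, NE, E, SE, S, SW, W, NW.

Taking 1 as reference: 2−1 = (115, 60, +0.6); 3−1 = (55, 70, +1.0).
Solve a·Δx + b·Δy = Δh: det = 115·70 − 55·60 = 4750.
∂h/∂x = [(+0.6)·70 − (+1.0)·60] / 4750 = -0.003789
∂h/∂y = [115·(+1.0) − 55·(+0.6)] / 4750 = +0.01726
Flow = −∇h = (+0.003789 east, -0.01726 north), which points south.

S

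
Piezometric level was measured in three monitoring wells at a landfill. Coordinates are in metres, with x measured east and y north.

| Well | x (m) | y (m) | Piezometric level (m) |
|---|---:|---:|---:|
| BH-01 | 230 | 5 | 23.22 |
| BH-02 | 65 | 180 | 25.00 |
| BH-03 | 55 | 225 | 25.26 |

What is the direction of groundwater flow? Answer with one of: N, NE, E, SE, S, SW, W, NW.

SE

With h = a·x + b·y + c and BH-01 as origin, the differences give:
  (-165)·a + 175·b = +1.78
  (-175)·a + 220·b = +2.04
Eliminate b (×220 and ×175, subtract): -5675·a = 34.600 → a = ∂h/∂x = -0.006097
Back-substitute: b = ∂h/∂y = +0.004423.
Flow = −∇h = (+0.006097 east, -0.004423 north), which points southeast.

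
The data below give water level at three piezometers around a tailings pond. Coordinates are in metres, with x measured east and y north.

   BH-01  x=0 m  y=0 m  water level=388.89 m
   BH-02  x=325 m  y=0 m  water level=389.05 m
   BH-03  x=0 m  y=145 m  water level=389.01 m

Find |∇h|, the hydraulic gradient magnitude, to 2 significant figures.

0.00096

∂h/∂x = (389.05 − 388.89) / (325 − 0) = +0.0004923
∂h/∂y = (389.01 − 388.89) / (145 − 0) = +0.0008276
|∇h| = √(0.0004923² + 0.0008276²) = 0.000963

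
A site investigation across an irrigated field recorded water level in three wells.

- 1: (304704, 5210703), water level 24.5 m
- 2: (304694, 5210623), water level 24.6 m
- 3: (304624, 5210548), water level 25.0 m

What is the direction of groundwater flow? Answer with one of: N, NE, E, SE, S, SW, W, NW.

Taking 1 as reference: 2−1 = (-10, -80, +0.1); 3−1 = (-80, -155, +0.5).
Solve a·Δx + b·Δy = Δh: det = (-10)·(-155) − (-80)·(-80) = -4850.
∂h/∂x = [(+0.1)·(-155) − (+0.5)·(-80)] / -4850 = -0.005052
∂h/∂y = [(-10)·(+0.5) − (-80)·(+0.1)] / -4850 = -0.0006186
Flow = −∇h = (+0.005052 east, +0.0006186 north), which points east.

E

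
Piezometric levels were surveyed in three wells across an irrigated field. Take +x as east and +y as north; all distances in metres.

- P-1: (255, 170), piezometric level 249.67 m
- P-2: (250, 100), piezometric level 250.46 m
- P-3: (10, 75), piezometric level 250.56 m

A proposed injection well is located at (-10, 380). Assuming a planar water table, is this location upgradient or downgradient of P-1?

downgradient

Taking P-1 as reference: P-2−P-1 = (-5, -70, +0.79); P-3−P-1 = (-245, -95, +0.89).
Solve a·Δx + b·Δy = Δh: det = (-5)·(-95) − (-245)·(-70) = -16675.
∂h/∂x = [(+0.79)·(-95) − (+0.89)·(-70)] / -16675 = +0.0007646
∂h/∂y = [(-5)·(+0.89) − (-245)·(+0.79)] / -16675 = -0.01134
Head at (-10, 380) = 249.67 + (+0.0007646)·(-265) + (-0.01134)·(210) = 247.09 m.
That is lower than the 249.67 m at P-1, so the point is downgradient.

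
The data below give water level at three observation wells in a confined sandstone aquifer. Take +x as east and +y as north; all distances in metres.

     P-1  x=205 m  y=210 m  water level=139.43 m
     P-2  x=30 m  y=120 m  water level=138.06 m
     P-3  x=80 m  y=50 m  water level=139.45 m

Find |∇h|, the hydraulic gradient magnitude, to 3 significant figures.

0.0168

Differences from P-1: to P-2 (Δx, Δy, Δh) = (-175, -90, -1.37); to P-3 = (-125, -160, +0.02).
Determinant of the coordinate differences = (-175)·(-160) − (-125)·(-90) = 16750.
∂h/∂x = [(-1.37)·(-160) − (+0.02)·(-90)] / 16750 = +0.01319
∂h/∂y = [(-175)·(+0.02) − (-125)·(-1.37)] / 16750 = -0.01043
|∇h| = √(0.01319² + -0.01043²) = 0.01682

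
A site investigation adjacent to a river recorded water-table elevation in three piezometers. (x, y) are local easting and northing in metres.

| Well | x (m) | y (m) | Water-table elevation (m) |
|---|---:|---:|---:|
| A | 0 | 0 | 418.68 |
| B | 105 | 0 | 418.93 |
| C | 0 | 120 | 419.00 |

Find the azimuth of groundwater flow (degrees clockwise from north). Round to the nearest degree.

222°

∂h/∂x = (418.93 − 418.68) / (105 − 0) = +0.002381
∂h/∂y = (419.00 − 418.68) / (120 − 0) = +0.002667
Flow direction (−∇h) has components (-0.002381 E, -0.002667 N).
Azimuth = atan2(E, N) = atan2(-0.002381, -0.002667) = 221.8° ≈ 222°.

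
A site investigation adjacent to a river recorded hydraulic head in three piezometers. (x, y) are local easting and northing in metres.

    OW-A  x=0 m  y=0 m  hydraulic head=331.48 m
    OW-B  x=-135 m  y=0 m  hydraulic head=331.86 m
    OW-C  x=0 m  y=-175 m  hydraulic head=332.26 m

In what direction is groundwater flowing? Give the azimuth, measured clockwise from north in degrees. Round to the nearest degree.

032°

∂h/∂x = (331.86 − 331.48) / (-135 − 0) = -0.002815
∂h/∂y = (332.26 − 331.48) / (-175 − 0) = -0.004457
Flow direction (−∇h) has components (+0.002815 E, +0.004457 N).
Azimuth = atan2(E, N) = atan2(+0.002815, +0.004457) = 32.3° ≈ 032°.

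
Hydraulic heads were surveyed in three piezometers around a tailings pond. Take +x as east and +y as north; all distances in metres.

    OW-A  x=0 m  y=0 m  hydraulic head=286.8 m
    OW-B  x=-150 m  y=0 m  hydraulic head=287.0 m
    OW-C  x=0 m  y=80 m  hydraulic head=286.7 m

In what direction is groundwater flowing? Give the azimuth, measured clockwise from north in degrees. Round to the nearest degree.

047°

∂h/∂x = (287.0 − 286.8) / (-150 − 0) = -0.001333
∂h/∂y = (286.7 − 286.8) / (80 − 0) = -0.001250
Flow direction (−∇h) has components (+0.001333 E, +0.001250 N).
Azimuth = atan2(E, N) = atan2(+0.001333, +0.001250) = 46.8° ≈ 047°.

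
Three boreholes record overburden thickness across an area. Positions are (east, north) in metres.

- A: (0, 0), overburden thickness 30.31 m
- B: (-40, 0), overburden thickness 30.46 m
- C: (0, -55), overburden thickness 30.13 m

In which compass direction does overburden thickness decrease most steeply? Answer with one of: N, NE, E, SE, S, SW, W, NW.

∂d/∂x = (30.46 − 30.31) / (-40 − 0) = -0.003750
∂d/∂y = (30.13 − 30.31) / (-55 − 0) = +0.003273
Steepest decrease is along −∇f = (+0.003750 E, -0.003273 N) → southeast.

SE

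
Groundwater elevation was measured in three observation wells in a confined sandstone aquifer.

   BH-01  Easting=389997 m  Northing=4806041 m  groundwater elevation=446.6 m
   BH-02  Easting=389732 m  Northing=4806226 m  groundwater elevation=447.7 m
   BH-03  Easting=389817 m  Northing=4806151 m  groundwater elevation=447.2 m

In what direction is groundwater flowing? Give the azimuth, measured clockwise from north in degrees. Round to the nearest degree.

194°

Three-point gradient (reference BH-01): Δ to BH-02 = (-265, 185, +1.1), Δ to BH-03 = (-180, 110, +0.6).
∂h/∂x = +0.002410, ∂h/∂y = +0.009398 (det = 4150).
Flow direction (−∇h) has components (-0.002410 E, -0.009398 N).
Azimuth = atan2(E, N) = atan2(-0.002410, -0.009398) = 194.4° ≈ 194°.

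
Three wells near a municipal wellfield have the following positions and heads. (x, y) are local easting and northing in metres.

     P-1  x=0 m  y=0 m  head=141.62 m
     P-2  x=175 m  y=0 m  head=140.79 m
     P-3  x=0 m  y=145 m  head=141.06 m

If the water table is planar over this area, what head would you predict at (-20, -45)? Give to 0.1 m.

∂h/∂x = (140.79 − 141.62) / (175 − 0) = -0.004743
∂h/∂y = (141.06 − 141.62) / (145 − 0) = -0.003862
h(-20, -45) = 141.62 + (-0.004743)·(-20) + (-0.003862)·(-45) = 141.62 +0.095 +0.174 = 141.889 m.

141.9 m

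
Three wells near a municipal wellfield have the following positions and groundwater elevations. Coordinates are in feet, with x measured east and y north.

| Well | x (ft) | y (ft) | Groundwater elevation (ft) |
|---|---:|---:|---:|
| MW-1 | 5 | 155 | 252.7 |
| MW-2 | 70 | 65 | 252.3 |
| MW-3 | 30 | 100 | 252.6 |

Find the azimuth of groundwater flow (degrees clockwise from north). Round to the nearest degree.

Differences from MW-1: to MW-2 (Δx, Δy, Δh) = (65, -90, -0.4); to MW-3 = (25, -55, -0.1).
Solve a·Δx + b·Δy = Δh: det = 65·(-55) − 25·(-90) = -1325.
∂h/∂x = [(-0.4)·(-55) − (-0.1)·(-90)] / -1325 = -0.009811
∂h/∂y = [65·(-0.1) − 25·(-0.4)] / -1325 = -0.002642
Flow direction (−∇h) has components (+0.009811 E, +0.002642 N).
Azimuth = atan2(E, N) = atan2(+0.009811, +0.002642) = 74.9° ≈ 075°.

075°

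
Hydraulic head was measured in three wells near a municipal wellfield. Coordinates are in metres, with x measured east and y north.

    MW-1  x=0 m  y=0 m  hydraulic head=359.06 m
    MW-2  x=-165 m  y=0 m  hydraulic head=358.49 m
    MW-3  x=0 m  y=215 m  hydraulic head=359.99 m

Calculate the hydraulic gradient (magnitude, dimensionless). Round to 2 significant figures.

∂h/∂x = (358.49 − 359.06) / (-165 − 0) = +0.003455
∂h/∂y = (359.99 − 359.06) / (215 − 0) = +0.004326
|∇h| = √(0.003455² + 0.004326²) = 0.005536

0.0055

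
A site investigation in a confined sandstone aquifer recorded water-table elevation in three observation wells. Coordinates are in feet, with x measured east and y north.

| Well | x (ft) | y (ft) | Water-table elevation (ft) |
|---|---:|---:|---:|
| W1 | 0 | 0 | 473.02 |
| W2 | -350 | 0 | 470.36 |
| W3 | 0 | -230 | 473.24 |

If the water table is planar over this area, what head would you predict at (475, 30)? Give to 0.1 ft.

476.6 ft

∂h/∂x = (470.36 − 473.02) / (-350 − 0) = +0.007600
∂h/∂y = (473.24 − 473.02) / (-230 − 0) = -0.0009565
h(475, 30) = 473.02 + (+0.007600)·(475) + (-0.0009565)·(30) = 473.02 +3.610 -0.029 = 476.601 ft.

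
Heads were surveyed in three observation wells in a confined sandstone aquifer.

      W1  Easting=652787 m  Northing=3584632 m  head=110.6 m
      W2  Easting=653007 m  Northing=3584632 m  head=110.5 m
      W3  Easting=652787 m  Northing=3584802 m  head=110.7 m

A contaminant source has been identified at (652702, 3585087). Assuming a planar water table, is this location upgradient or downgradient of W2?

upgradient

∂h/∂x = (110.5 − 110.6) / (653007 − 652787) = -0.0004545
∂h/∂y = (110.7 − 110.6) / (3584802 − 3584632) = +0.0005882
Head at (652702, 3585087) = 110.6 + (-0.0004545)·(-85) + (+0.0005882)·(455) = 110.91 m.
That is higher than the 110.5 m at W2, so the point is upgradient.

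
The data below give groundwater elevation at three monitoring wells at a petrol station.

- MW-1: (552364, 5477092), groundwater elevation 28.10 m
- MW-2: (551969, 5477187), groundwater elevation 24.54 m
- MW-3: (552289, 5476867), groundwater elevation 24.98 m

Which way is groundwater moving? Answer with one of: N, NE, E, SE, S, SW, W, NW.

SW

With h = a·x + b·y + c and MW-1 as origin, the differences give:
  (-395)·a + 95·b = -3.56
  (-75)·a + (-225)·b = -3.12
Eliminate b (×(-225) and ×95, subtract): 96000·a = 1097.400 → a = ∂h/∂x = +0.01143
Back-substitute: b = ∂h/∂y = +0.01006.
Flow = −∇h = (-0.01143 east, -0.01006 north), which points southwest.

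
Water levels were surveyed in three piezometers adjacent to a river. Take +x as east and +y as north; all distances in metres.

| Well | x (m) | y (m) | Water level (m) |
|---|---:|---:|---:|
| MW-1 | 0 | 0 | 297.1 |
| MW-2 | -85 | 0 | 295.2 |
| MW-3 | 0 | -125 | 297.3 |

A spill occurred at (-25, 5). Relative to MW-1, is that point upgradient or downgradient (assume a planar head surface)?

downgradient

∂h/∂x = (295.2 − 297.1) / (-85 − 0) = +0.02235
∂h/∂y = (297.3 − 297.1) / (-125 − 0) = -0.001600
Head at (-25, 5) = 297.1 + (+0.02235)·(-25) + (-0.001600)·(5) = 296.53 m.
That is lower than the 297.1 m at MW-1, so the point is downgradient.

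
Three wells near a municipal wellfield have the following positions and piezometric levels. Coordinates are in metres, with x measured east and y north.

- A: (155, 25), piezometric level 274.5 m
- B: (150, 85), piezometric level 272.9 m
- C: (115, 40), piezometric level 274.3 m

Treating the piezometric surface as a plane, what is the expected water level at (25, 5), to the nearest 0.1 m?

Differences from A: to B (Δx, Δy, Δh) = (-5, 60, -1.6); to C = (-40, 15, -0.2).
Determinant of the coordinate differences = (-5)·15 − (-40)·60 = 2325.
∂h/∂x = [(-1.6)·15 − (-0.2)·60] / 2325 = -0.005161
∂h/∂y = [(-5)·(-0.2) − (-40)·(-1.6)] / 2325 = -0.02710
h(25, 5) = 274.5 + (-0.005161)·(-130) + (-0.02710)·(-20) = 274.5 +0.671 +0.542 = 275.713 m.

275.7 m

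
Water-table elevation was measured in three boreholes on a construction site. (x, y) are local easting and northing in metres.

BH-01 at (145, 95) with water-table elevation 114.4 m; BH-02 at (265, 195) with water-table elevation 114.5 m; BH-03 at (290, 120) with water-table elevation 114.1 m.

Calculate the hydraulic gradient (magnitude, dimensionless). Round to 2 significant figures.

0.0052

Taking BH-01 as reference: BH-02−BH-01 = (120, 100, +0.1); BH-03−BH-01 = (145, 25, -0.3).
Determinant of the coordinate differences = 120·25 − 145·100 = -11500.
∂h/∂x = [(+0.1)·25 − (-0.3)·100] / -11500 = -0.002826
∂h/∂y = [120·(-0.3) − 145·(+0.1)] / -11500 = +0.004391
|∇h| = √(-0.002826² + 0.004391²) = 0.005222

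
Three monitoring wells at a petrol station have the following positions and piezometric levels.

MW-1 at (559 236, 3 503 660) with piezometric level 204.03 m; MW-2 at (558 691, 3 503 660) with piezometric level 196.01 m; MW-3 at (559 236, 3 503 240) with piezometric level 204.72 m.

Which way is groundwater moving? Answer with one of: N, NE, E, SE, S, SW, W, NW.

W

∂h/∂x = (196.01 − 204.03) / (558691 − 559236) = +0.01472
∂h/∂y = (204.72 − 204.03) / (3503240 − 3503660) = -0.001643
Flow = −∇h = (-0.01472 east, +0.001643 north), which points west.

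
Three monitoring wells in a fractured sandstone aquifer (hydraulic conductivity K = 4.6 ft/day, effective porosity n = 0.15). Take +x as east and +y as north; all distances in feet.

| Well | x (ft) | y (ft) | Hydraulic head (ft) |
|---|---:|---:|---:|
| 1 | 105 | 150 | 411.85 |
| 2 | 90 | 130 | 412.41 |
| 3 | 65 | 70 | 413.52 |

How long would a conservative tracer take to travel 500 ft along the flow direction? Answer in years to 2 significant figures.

Differences from 1: to 2 (Δx, Δy, Δh) = (-15, -20, +0.56); to 3 = (-40, -80, +1.67).
Determinant of the coordinate differences = (-15)·(-80) − (-40)·(-20) = 400.
∂h/∂x = [(+0.56)·(-80) − (+1.67)·(-20)] / 400 = -0.02850
∂h/∂y = [(-15)·(+1.67) − (-40)·(+0.56)] / 400 = -0.006625
|∇h| = √(-0.02850² + -0.006625²) = 0.02926
Seepage velocity v = K·i/n = 4.6 × 0.02926 / 0.15 = 0.8973 ft/day.
t = 500 / 0.8973 = 557.2 days = 1.53 years.

1.5 years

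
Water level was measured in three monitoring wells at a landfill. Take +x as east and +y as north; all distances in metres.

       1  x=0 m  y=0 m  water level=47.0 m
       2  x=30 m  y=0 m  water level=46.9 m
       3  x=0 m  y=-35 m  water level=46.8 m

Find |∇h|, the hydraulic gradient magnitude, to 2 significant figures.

∂h/∂x = (46.9 − 47.0) / (30 − 0) = -0.003333
∂h/∂y = (46.8 − 47.0) / (-35 − 0) = +0.005714
|∇h| = √(-0.003333² + 0.005714²) = 0.006615

0.0066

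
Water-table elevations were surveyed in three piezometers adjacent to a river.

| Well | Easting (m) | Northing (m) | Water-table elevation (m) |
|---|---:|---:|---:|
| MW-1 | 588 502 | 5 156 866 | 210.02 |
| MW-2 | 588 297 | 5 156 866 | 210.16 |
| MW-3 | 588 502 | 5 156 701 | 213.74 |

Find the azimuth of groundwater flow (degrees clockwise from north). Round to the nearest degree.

∂h/∂x = (210.16 − 210.02) / (588297 − 588502) = -0.0006829
∂h/∂y = (213.74 − 210.02) / (5156701 − 5156866) = -0.02255
Flow direction (−∇h) has components (+0.0006829 E, +0.02255 N).
Azimuth = atan2(E, N) = atan2(+0.0006829, +0.02255) = 1.7° ≈ 002°.

002°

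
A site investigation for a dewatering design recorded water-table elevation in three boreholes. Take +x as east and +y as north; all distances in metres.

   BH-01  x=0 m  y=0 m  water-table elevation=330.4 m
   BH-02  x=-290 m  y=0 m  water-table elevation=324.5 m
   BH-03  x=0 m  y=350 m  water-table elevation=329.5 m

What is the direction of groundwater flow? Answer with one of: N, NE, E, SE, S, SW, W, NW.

W

∂h/∂x = (324.5 − 330.4) / (-290 − 0) = +0.02034
∂h/∂y = (329.5 − 330.4) / (350 − 0) = -0.002571
Flow = −∇h = (-0.02034 east, +0.002571 north), which points west.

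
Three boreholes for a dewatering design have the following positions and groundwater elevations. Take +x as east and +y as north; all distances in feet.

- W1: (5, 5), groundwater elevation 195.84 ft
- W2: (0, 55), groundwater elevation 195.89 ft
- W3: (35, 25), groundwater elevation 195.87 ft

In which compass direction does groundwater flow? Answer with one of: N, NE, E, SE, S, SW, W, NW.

S

Taking W1 as reference: W2−W1 = (-5, 50, +0.05); W3−W1 = (30, 20, +0.03).
Determinant of the coordinate differences = (-5)·20 − 30·50 = -1600.
∂h/∂x = [(+0.05)·20 − (+0.03)·50] / -1600 = +0.0003125
∂h/∂y = [(-5)·(+0.03) − 30·(+0.05)] / -1600 = +0.001031
Flow = −∇h = (-0.0003125 east, -0.001031 north), which points south.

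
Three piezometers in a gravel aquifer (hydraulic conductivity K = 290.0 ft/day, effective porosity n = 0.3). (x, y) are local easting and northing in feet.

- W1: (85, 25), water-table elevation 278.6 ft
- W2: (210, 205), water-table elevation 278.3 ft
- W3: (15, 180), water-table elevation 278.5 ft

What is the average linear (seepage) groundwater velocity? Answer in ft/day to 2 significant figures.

1.3 ft/day

Differences from W1: to W2 (Δx, Δy, Δh) = (125, 180, -0.3); to W3 = (-70, 155, -0.1).
Determinant of the coordinate differences = 125·155 − (-70)·180 = 31975.
∂h/∂x = [(-0.3)·155 − (-0.1)·180] / 31975 = -0.0008913
∂h/∂y = [125·(-0.1) − (-70)·(-0.3)] / 31975 = -0.001048
|∇h| = √(-0.0008913² + -0.001048²) = 0.001376
Seepage velocity v = K·i/n = 290.0 × 0.001376 / 0.3 = 1.33 ft/day.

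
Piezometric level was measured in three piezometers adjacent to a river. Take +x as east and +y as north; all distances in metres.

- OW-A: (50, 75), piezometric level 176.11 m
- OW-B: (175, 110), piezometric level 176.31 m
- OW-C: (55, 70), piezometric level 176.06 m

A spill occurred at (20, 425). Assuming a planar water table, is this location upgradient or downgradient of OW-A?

upgradient

With h = a·x + b·y + c and OW-A as origin, the differences give:
  125·a + 35·b = +0.20
  5·a + (-5)·b = -0.05
Eliminate b (×(-5) and ×35, subtract): -800·a = 0.750 → a = ∂h/∂x = -0.0009375
Back-substitute: b = ∂h/∂y = +0.009063.
Head at (20, 425) = 176.11 + (-0.0009375)·(-30) + (+0.009063)·(350) = 179.31 m.
That is higher than the 176.11 m at OW-A, so the point is upgradient.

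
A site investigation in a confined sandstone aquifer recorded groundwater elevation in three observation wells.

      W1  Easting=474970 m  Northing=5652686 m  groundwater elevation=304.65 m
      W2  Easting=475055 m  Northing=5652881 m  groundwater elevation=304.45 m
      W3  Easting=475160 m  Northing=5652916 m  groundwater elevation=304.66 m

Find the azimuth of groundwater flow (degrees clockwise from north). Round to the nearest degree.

Three-point gradient (reference W1): Δ to W2 = (85, 195, -0.20), Δ to W3 = (190, 230, +0.01).
∂h/∂x = +0.002740, ∂h/∂y = -0.002220 (det = -17500).
Flow direction (−∇h) has components (-0.002740 E, +0.002220 N).
Azimuth = atan2(E, N) = atan2(-0.002740, +0.002220) = 309.0° ≈ 309°.

309°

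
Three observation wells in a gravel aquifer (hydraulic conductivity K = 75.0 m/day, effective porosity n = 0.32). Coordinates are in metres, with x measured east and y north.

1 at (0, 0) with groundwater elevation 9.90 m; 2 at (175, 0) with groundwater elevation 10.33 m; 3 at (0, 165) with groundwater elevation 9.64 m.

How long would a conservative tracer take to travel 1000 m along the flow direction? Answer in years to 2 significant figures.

∂h/∂x = (10.33 − 9.90) / (175 − 0) = +0.002457
∂h/∂y = (9.64 − 9.90) / (165 − 0) = -0.001576
|∇h| = √(0.002457² + -0.001576²) = 0.002919
Seepage velocity v = K·i/n = 75.0 × 0.002919 / 0.32 = 0.6841 m/day.
t = 1000 / 0.6841 = 1462 days = 4 years.

4.0 years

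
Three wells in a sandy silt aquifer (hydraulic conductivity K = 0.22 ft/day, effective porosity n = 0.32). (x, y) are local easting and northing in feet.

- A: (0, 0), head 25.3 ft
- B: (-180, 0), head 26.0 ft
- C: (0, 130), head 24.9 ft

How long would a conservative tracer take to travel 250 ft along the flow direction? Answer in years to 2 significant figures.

∂h/∂x = (26.0 − 25.3) / (-180 − 0) = -0.003889
∂h/∂y = (24.9 − 25.3) / (130 − 0) = -0.003077
|∇h| = √(-0.003889² + -0.003077²) = 0.004959
Seepage velocity v = K·i/n = 0.22 × 0.004959 / 0.32 = 0.003409 ft/day.
t = 250 / 0.003409 = 7.334e+04 days = 201 years.

200 years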